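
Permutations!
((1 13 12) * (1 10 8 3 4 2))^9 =(1 13 12 10 8 3 4 2)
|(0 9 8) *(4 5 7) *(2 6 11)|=3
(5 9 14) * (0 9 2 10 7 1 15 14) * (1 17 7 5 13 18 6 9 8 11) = [8, 15, 10, 3, 4, 2, 9, 17, 11, 0, 5, 1, 12, 18, 13, 14, 16, 7, 6] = (0 8 11 1 15 14 13 18 6 9)(2 10 5)(7 17)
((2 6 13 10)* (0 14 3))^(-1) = ((0 14 3)(2 6 13 10))^(-1) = (0 3 14)(2 10 13 6)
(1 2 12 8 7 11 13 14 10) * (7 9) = (1 2 12 8 9 7 11 13 14 10) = [0, 2, 12, 3, 4, 5, 6, 11, 9, 7, 1, 13, 8, 14, 10]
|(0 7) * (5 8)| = |(0 7)(5 8)| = 2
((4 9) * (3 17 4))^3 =((3 17 4 9))^3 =(3 9 4 17)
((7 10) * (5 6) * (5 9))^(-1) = ((5 6 9)(7 10))^(-1) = (5 9 6)(7 10)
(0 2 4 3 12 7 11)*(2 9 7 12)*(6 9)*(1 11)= [6, 11, 4, 2, 3, 5, 9, 1, 8, 7, 10, 0, 12]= (12)(0 6 9 7 1 11)(2 4 3)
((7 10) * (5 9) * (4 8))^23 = ((4 8)(5 9)(7 10))^23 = (4 8)(5 9)(7 10)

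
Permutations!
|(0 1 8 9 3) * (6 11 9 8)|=6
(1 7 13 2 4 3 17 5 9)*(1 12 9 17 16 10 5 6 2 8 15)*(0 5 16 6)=[5, 7, 4, 6, 3, 17, 2, 13, 15, 12, 16, 11, 9, 8, 14, 1, 10, 0]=(0 5 17)(1 7 13 8 15)(2 4 3 6)(9 12)(10 16)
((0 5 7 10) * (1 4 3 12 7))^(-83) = (0 12 1 10 3 5 7 4)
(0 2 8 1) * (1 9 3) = [2, 0, 8, 1, 4, 5, 6, 7, 9, 3] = (0 2 8 9 3 1)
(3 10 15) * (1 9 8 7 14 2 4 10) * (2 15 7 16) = (1 9 8 16 2 4 10 7 14 15 3) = [0, 9, 4, 1, 10, 5, 6, 14, 16, 8, 7, 11, 12, 13, 15, 3, 2]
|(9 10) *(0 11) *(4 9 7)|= |(0 11)(4 9 10 7)|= 4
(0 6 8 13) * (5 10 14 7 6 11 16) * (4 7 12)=(0 11 16 5 10 14 12 4 7 6 8 13)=[11, 1, 2, 3, 7, 10, 8, 6, 13, 9, 14, 16, 4, 0, 12, 15, 5]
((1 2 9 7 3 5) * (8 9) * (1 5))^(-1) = (1 3 7 9 8 2)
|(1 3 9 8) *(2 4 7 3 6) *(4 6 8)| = |(1 8)(2 6)(3 9 4 7)| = 4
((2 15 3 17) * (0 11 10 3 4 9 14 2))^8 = ((0 11 10 3 17)(2 15 4 9 14))^8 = (0 3 11 17 10)(2 9 15 14 4)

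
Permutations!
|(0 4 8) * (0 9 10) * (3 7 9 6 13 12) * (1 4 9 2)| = 9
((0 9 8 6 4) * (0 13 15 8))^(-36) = (4 6 8 15 13)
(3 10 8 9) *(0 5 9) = [5, 1, 2, 10, 4, 9, 6, 7, 0, 3, 8] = (0 5 9 3 10 8)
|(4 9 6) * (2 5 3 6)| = 6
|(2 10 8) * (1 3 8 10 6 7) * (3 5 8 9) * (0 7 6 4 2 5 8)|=|(10)(0 7 1 8 5)(2 4)(3 9)|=10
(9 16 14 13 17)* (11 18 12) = (9 16 14 13 17)(11 18 12) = [0, 1, 2, 3, 4, 5, 6, 7, 8, 16, 10, 18, 11, 17, 13, 15, 14, 9, 12]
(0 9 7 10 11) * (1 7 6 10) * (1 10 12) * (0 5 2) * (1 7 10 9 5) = (0 5 2)(1 10 11)(6 12 7 9) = [5, 10, 0, 3, 4, 2, 12, 9, 8, 6, 11, 1, 7]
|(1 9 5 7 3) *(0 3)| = |(0 3 1 9 5 7)| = 6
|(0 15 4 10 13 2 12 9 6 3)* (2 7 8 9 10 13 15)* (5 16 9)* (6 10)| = 45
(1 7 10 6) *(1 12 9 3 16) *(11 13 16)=(1 7 10 6 12 9 3 11 13 16)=[0, 7, 2, 11, 4, 5, 12, 10, 8, 3, 6, 13, 9, 16, 14, 15, 1]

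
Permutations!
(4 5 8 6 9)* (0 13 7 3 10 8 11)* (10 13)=(0 10 8 6 9 4 5 11)(3 13 7)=[10, 1, 2, 13, 5, 11, 9, 3, 6, 4, 8, 0, 12, 7]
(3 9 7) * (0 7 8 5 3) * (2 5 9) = (0 7)(2 5 3)(8 9) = [7, 1, 5, 2, 4, 3, 6, 0, 9, 8]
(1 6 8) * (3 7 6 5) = [0, 5, 2, 7, 4, 3, 8, 6, 1] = (1 5 3 7 6 8)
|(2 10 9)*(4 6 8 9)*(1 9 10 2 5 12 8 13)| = 9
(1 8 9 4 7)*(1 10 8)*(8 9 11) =(4 7 10 9)(8 11) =[0, 1, 2, 3, 7, 5, 6, 10, 11, 4, 9, 8]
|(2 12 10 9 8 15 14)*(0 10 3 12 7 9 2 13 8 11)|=12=|(0 10 2 7 9 11)(3 12)(8 15 14 13)|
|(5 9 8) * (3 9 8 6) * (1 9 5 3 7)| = 12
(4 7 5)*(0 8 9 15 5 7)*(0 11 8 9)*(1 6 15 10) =[9, 6, 2, 3, 11, 4, 15, 7, 0, 10, 1, 8, 12, 13, 14, 5] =(0 9 10 1 6 15 5 4 11 8)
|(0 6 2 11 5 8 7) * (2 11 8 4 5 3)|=14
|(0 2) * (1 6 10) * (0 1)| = |(0 2 1 6 10)| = 5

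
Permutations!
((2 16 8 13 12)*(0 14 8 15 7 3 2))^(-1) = (0 12 13 8 14)(2 3 7 15 16)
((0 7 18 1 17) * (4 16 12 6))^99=(0 17 1 18 7)(4 6 12 16)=((0 7 18 1 17)(4 16 12 6))^99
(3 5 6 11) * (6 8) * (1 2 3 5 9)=(1 2 3 9)(5 8 6 11)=[0, 2, 3, 9, 4, 8, 11, 7, 6, 1, 10, 5]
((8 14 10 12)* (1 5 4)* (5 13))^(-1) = ((1 13 5 4)(8 14 10 12))^(-1) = (1 4 5 13)(8 12 10 14)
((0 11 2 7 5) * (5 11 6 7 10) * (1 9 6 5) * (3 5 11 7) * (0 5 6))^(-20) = ((0 11 2 10 1 9)(3 6))^(-20) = (0 1 2)(9 10 11)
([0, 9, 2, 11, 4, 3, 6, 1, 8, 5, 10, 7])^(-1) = [0, 7, 2, 5, 4, 9, 6, 11, 8, 1, 10, 3]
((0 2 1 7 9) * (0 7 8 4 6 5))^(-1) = ((0 2 1 8 4 6 5)(7 9))^(-1) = (0 5 6 4 8 1 2)(7 9)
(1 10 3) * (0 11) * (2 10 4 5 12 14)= (0 11)(1 4 5 12 14 2 10 3)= [11, 4, 10, 1, 5, 12, 6, 7, 8, 9, 3, 0, 14, 13, 2]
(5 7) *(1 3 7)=(1 3 7 5)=[0, 3, 2, 7, 4, 1, 6, 5]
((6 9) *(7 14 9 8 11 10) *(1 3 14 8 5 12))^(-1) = ((1 3 14 9 6 5 12)(7 8 11 10))^(-1) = (1 12 5 6 9 14 3)(7 10 11 8)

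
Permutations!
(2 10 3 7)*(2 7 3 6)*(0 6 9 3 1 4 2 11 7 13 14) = (0 6 11 7 13 14)(1 4 2 10 9 3) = [6, 4, 10, 1, 2, 5, 11, 13, 8, 3, 9, 7, 12, 14, 0]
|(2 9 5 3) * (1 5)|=5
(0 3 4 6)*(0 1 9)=[3, 9, 2, 4, 6, 5, 1, 7, 8, 0]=(0 3 4 6 1 9)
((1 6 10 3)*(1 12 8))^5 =((1 6 10 3 12 8))^5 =(1 8 12 3 10 6)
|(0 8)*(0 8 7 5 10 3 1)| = 6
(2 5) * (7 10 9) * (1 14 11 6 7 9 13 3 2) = (1 14 11 6 7 10 13 3 2 5) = [0, 14, 5, 2, 4, 1, 7, 10, 8, 9, 13, 6, 12, 3, 11]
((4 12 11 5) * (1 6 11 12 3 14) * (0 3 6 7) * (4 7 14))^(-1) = ((0 3 4 6 11 5 7)(1 14))^(-1) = (0 7 5 11 6 4 3)(1 14)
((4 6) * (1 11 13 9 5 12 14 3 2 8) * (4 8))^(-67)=(1 12 6 9 2 11 14 8 5 4 13 3)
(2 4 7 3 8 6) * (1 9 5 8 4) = (1 9 5 8 6 2)(3 4 7) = [0, 9, 1, 4, 7, 8, 2, 3, 6, 5]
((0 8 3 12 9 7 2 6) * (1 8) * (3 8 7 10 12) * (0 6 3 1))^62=(1 2)(3 7)(9 12 10)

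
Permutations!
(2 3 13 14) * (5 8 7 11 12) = (2 3 13 14)(5 8 7 11 12) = [0, 1, 3, 13, 4, 8, 6, 11, 7, 9, 10, 12, 5, 14, 2]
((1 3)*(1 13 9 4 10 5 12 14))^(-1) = (1 14 12 5 10 4 9 13 3)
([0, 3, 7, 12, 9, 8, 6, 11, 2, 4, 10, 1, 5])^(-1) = [0, 11, 8, 1, 9, 12, 6, 2, 5, 4, 10, 7, 3]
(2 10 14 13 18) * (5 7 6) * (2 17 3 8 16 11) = [0, 1, 10, 8, 4, 7, 5, 6, 16, 9, 14, 2, 12, 18, 13, 15, 11, 3, 17] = (2 10 14 13 18 17 3 8 16 11)(5 7 6)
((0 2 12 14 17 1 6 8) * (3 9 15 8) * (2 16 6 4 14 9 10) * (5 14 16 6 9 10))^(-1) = ((0 6 3 5 14 17 1 4 16 9 15 8)(2 12 10))^(-1) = (0 8 15 9 16 4 1 17 14 5 3 6)(2 10 12)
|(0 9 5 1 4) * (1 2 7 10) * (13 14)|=|(0 9 5 2 7 10 1 4)(13 14)|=8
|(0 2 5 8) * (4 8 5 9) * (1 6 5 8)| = |(0 2 9 4 1 6 5 8)| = 8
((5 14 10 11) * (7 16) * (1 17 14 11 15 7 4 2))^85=((1 17 14 10 15 7 16 4 2)(5 11))^85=(1 15 2 10 4 14 16 17 7)(5 11)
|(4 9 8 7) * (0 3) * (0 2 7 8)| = |(0 3 2 7 4 9)| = 6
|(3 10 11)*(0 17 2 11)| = |(0 17 2 11 3 10)| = 6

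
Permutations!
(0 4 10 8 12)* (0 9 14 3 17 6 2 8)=[4, 1, 8, 17, 10, 5, 2, 7, 12, 14, 0, 11, 9, 13, 3, 15, 16, 6]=(0 4 10)(2 8 12 9 14 3 17 6)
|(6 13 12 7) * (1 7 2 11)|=7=|(1 7 6 13 12 2 11)|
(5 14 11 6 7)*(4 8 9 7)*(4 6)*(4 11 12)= (4 8 9 7 5 14 12)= [0, 1, 2, 3, 8, 14, 6, 5, 9, 7, 10, 11, 4, 13, 12]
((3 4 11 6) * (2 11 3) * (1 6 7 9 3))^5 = (1 9 2 4 7 6 3 11)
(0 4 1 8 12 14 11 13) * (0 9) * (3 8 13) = [4, 13, 2, 8, 1, 5, 6, 7, 12, 0, 10, 3, 14, 9, 11] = (0 4 1 13 9)(3 8 12 14 11)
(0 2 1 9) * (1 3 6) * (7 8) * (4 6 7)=[2, 9, 3, 7, 6, 5, 1, 8, 4, 0]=(0 2 3 7 8 4 6 1 9)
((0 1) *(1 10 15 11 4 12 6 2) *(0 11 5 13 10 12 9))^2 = (0 6 1 4)(2 11 9 12)(5 10)(13 15)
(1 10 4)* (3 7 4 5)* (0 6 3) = (0 6 3 7 4 1 10 5) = [6, 10, 2, 7, 1, 0, 3, 4, 8, 9, 5]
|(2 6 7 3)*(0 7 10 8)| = 7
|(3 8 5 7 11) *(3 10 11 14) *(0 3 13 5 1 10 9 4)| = |(0 3 8 1 10 11 9 4)(5 7 14 13)| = 8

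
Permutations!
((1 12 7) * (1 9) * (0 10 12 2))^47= (0 1 7 10 2 9 12)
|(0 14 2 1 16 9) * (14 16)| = |(0 16 9)(1 14 2)| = 3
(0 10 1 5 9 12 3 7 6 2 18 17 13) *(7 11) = [10, 5, 18, 11, 4, 9, 2, 6, 8, 12, 1, 7, 3, 0, 14, 15, 16, 13, 17] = (0 10 1 5 9 12 3 11 7 6 2 18 17 13)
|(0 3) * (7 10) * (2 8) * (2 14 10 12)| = |(0 3)(2 8 14 10 7 12)| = 6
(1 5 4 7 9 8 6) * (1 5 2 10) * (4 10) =[0, 2, 4, 3, 7, 10, 5, 9, 6, 8, 1] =(1 2 4 7 9 8 6 5 10)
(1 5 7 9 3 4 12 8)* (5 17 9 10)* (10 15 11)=(1 17 9 3 4 12 8)(5 7 15 11 10)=[0, 17, 2, 4, 12, 7, 6, 15, 1, 3, 5, 10, 8, 13, 14, 11, 16, 9]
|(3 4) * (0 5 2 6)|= 4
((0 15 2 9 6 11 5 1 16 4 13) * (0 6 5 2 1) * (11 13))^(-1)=(0 5 9 2 11 4 16 1 15)(6 13)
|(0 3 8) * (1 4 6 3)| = |(0 1 4 6 3 8)| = 6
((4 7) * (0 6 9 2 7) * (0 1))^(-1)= (0 1 4 7 2 9 6)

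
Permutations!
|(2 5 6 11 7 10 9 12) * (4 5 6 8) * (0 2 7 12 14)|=|(0 2 6 11 12 7 10 9 14)(4 5 8)|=9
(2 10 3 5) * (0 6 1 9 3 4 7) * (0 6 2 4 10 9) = (10)(0 2 9 3 5 4 7 6 1) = [2, 0, 9, 5, 7, 4, 1, 6, 8, 3, 10]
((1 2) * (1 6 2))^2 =(6)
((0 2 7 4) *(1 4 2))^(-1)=(0 4 1)(2 7)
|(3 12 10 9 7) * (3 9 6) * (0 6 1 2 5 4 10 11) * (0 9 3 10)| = 35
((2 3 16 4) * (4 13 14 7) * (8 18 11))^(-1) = ((2 3 16 13 14 7 4)(8 18 11))^(-1) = (2 4 7 14 13 16 3)(8 11 18)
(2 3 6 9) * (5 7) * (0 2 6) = (0 2 3)(5 7)(6 9) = [2, 1, 3, 0, 4, 7, 9, 5, 8, 6]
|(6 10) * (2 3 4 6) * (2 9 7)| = 7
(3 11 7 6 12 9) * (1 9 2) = (1 9 3 11 7 6 12 2) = [0, 9, 1, 11, 4, 5, 12, 6, 8, 3, 10, 7, 2]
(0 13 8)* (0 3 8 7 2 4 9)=(0 13 7 2 4 9)(3 8)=[13, 1, 4, 8, 9, 5, 6, 2, 3, 0, 10, 11, 12, 7]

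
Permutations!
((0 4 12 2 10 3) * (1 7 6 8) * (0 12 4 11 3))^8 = ((0 11 3 12 2 10)(1 7 6 8))^8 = (0 3 2)(10 11 12)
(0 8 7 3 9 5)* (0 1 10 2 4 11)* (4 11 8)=(0 4 8 7 3 9 5 1 10 2 11)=[4, 10, 11, 9, 8, 1, 6, 3, 7, 5, 2, 0]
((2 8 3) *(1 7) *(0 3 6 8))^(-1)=(0 2 3)(1 7)(6 8)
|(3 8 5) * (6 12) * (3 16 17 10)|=6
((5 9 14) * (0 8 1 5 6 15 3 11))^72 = ((0 8 1 5 9 14 6 15 3 11))^72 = (0 1 9 6 3)(5 14 15 11 8)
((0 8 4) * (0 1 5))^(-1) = ((0 8 4 1 5))^(-1) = (0 5 1 4 8)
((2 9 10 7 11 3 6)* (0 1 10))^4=((0 1 10 7 11 3 6 2 9))^4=(0 11 9 7 2 10 6 1 3)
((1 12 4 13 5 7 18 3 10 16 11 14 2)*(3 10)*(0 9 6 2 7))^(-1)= ((0 9 6 2 1 12 4 13 5)(7 18 10 16 11 14))^(-1)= (0 5 13 4 12 1 2 6 9)(7 14 11 16 10 18)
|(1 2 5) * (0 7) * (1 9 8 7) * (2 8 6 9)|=4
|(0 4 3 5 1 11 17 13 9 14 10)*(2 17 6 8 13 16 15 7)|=60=|(0 4 3 5 1 11 6 8 13 9 14 10)(2 17 16 15 7)|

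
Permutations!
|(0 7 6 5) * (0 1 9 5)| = |(0 7 6)(1 9 5)| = 3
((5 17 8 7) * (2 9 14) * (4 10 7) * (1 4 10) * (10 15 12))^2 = ((1 4)(2 9 14)(5 17 8 15 12 10 7))^2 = (2 14 9)(5 8 12 7 17 15 10)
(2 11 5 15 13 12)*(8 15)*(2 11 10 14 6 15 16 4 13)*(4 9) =(2 10 14 6 15)(4 13 12 11 5 8 16 9) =[0, 1, 10, 3, 13, 8, 15, 7, 16, 4, 14, 5, 11, 12, 6, 2, 9]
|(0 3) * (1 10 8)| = 6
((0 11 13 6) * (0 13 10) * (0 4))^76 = (13)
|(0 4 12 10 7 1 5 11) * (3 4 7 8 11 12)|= |(0 7 1 5 12 10 8 11)(3 4)|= 8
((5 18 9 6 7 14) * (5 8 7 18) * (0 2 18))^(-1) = (0 6 9 18 2)(7 8 14)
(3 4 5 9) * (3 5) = (3 4)(5 9) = [0, 1, 2, 4, 3, 9, 6, 7, 8, 5]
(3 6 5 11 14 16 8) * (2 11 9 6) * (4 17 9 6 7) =(2 11 14 16 8 3)(4 17 9 7)(5 6) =[0, 1, 11, 2, 17, 6, 5, 4, 3, 7, 10, 14, 12, 13, 16, 15, 8, 9]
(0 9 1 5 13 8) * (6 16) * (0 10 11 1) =(0 9)(1 5 13 8 10 11)(6 16) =[9, 5, 2, 3, 4, 13, 16, 7, 10, 0, 11, 1, 12, 8, 14, 15, 6]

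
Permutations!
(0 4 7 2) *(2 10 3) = (0 4 7 10 3 2) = [4, 1, 0, 2, 7, 5, 6, 10, 8, 9, 3]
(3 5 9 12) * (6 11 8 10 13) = (3 5 9 12)(6 11 8 10 13) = [0, 1, 2, 5, 4, 9, 11, 7, 10, 12, 13, 8, 3, 6]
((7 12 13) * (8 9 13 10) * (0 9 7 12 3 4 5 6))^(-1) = (0 6 5 4 3 7 8 10 12 13 9)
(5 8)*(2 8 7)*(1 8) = (1 8 5 7 2) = [0, 8, 1, 3, 4, 7, 6, 2, 5]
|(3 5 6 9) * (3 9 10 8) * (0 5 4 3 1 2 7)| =8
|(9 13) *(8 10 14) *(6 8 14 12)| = |(14)(6 8 10 12)(9 13)| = 4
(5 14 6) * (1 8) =[0, 8, 2, 3, 4, 14, 5, 7, 1, 9, 10, 11, 12, 13, 6] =(1 8)(5 14 6)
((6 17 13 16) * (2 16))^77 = (2 6 13 16 17)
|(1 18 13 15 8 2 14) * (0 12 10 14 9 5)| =12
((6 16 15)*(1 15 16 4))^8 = (16)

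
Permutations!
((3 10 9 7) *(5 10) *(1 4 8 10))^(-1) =(1 5 3 7 9 10 8 4)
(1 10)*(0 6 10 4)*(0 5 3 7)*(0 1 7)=(0 6 10 7 1 4 5 3)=[6, 4, 2, 0, 5, 3, 10, 1, 8, 9, 7]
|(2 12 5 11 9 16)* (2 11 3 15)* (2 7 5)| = 12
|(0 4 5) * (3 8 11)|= |(0 4 5)(3 8 11)|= 3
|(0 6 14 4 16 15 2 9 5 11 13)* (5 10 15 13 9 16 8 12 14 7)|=|(0 6 7 5 11 9 10 15 2 16 13)(4 8 12 14)|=44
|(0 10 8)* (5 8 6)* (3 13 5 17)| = |(0 10 6 17 3 13 5 8)| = 8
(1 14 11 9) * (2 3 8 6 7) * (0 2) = (0 2 3 8 6 7)(1 14 11 9) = [2, 14, 3, 8, 4, 5, 7, 0, 6, 1, 10, 9, 12, 13, 11]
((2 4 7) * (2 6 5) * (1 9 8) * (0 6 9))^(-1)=((0 6 5 2 4 7 9 8 1))^(-1)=(0 1 8 9 7 4 2 5 6)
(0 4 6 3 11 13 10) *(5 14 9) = [4, 1, 2, 11, 6, 14, 3, 7, 8, 5, 0, 13, 12, 10, 9] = (0 4 6 3 11 13 10)(5 14 9)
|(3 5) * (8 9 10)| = 6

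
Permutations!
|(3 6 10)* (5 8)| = |(3 6 10)(5 8)| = 6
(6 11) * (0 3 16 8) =[3, 1, 2, 16, 4, 5, 11, 7, 0, 9, 10, 6, 12, 13, 14, 15, 8] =(0 3 16 8)(6 11)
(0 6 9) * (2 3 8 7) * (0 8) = (0 6 9 8 7 2 3) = [6, 1, 3, 0, 4, 5, 9, 2, 7, 8]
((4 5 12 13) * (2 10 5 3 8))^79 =(2 8 3 4 13 12 5 10)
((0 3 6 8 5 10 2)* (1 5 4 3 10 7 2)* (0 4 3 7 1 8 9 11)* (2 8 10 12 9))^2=(0 9)(2 7 3)(4 8 6)(11 12)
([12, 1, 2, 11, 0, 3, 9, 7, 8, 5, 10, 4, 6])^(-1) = [4, 1, 2, 5, 11, 9, 12, 7, 8, 6, 10, 3, 0]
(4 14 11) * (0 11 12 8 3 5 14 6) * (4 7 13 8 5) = [11, 1, 2, 4, 6, 14, 0, 13, 3, 9, 10, 7, 5, 8, 12] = (0 11 7 13 8 3 4 6)(5 14 12)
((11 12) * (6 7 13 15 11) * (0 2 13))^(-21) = (0 15 6 2 11 7 13 12)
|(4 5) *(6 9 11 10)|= 4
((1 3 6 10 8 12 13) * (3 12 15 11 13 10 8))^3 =((1 12 10 3 6 8 15 11 13))^3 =(1 3 15)(6 11 12)(8 13 10)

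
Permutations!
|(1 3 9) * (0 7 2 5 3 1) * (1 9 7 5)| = 7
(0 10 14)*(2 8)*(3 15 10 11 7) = (0 11 7 3 15 10 14)(2 8) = [11, 1, 8, 15, 4, 5, 6, 3, 2, 9, 14, 7, 12, 13, 0, 10]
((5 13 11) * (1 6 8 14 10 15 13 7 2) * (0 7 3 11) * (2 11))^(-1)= ((0 7 11 5 3 2 1 6 8 14 10 15 13))^(-1)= (0 13 15 10 14 8 6 1 2 3 5 11 7)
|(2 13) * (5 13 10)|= |(2 10 5 13)|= 4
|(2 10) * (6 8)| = 2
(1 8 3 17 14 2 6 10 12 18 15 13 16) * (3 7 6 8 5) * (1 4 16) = (1 5 3 17 14 2 8 7 6 10 12 18 15 13)(4 16) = [0, 5, 8, 17, 16, 3, 10, 6, 7, 9, 12, 11, 18, 1, 2, 13, 4, 14, 15]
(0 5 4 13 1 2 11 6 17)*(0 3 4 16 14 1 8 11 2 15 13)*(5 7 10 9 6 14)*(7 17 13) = [17, 15, 2, 4, 0, 16, 13, 10, 11, 6, 9, 14, 12, 8, 1, 7, 5, 3] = (0 17 3 4)(1 15 7 10 9 6 13 8 11 14)(5 16)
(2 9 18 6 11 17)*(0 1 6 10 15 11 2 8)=[1, 6, 9, 3, 4, 5, 2, 7, 0, 18, 15, 17, 12, 13, 14, 11, 16, 8, 10]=(0 1 6 2 9 18 10 15 11 17 8)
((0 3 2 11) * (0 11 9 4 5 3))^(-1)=((11)(2 9 4 5 3))^(-1)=(11)(2 3 5 4 9)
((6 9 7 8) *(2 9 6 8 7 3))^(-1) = (2 3 9)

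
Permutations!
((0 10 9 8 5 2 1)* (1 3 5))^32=(0 9 1 10 8)(2 5 3)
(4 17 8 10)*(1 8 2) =(1 8 10 4 17 2) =[0, 8, 1, 3, 17, 5, 6, 7, 10, 9, 4, 11, 12, 13, 14, 15, 16, 2]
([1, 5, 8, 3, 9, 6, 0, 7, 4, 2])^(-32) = (9)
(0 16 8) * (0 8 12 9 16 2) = (0 2)(9 16 12) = [2, 1, 0, 3, 4, 5, 6, 7, 8, 16, 10, 11, 9, 13, 14, 15, 12]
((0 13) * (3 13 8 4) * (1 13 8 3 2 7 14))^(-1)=((0 3 8 4 2 7 14 1 13))^(-1)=(0 13 1 14 7 2 4 8 3)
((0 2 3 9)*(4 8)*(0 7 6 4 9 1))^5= (9)(0 2 3 1)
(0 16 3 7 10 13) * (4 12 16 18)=(0 18 4 12 16 3 7 10 13)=[18, 1, 2, 7, 12, 5, 6, 10, 8, 9, 13, 11, 16, 0, 14, 15, 3, 17, 4]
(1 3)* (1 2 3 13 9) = (1 13 9)(2 3) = [0, 13, 3, 2, 4, 5, 6, 7, 8, 1, 10, 11, 12, 9]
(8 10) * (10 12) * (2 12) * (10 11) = [0, 1, 12, 3, 4, 5, 6, 7, 2, 9, 8, 10, 11] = (2 12 11 10 8)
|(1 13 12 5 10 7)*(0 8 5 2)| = 9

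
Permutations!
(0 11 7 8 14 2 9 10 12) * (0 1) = (0 11 7 8 14 2 9 10 12 1) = [11, 0, 9, 3, 4, 5, 6, 8, 14, 10, 12, 7, 1, 13, 2]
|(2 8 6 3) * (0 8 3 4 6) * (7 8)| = 6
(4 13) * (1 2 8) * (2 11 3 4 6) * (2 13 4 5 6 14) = (1 11 3 5 6 13 14 2 8) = [0, 11, 8, 5, 4, 6, 13, 7, 1, 9, 10, 3, 12, 14, 2]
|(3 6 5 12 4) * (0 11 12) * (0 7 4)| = |(0 11 12)(3 6 5 7 4)| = 15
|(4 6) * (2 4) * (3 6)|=|(2 4 3 6)|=4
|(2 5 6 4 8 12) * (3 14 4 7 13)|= 10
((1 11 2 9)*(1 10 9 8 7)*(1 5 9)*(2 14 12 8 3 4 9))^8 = (1 3 8)(2 12 10)(4 7 11)(5 14 9)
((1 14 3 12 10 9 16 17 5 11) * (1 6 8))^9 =((1 14 3 12 10 9 16 17 5 11 6 8))^9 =(1 11 16 12)(3 8 5 9)(6 17 10 14)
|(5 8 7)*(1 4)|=6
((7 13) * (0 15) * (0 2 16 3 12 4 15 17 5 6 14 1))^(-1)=((0 17 5 6 14 1)(2 16 3 12 4 15)(7 13))^(-1)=(0 1 14 6 5 17)(2 15 4 12 3 16)(7 13)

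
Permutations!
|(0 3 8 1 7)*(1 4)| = 6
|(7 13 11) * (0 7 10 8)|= |(0 7 13 11 10 8)|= 6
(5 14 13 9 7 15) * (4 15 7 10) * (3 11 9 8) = (3 11 9 10 4 15 5 14 13 8) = [0, 1, 2, 11, 15, 14, 6, 7, 3, 10, 4, 9, 12, 8, 13, 5]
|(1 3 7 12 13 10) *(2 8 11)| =6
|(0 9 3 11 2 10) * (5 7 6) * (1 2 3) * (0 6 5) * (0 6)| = |(0 9 1 2 10)(3 11)(5 7)| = 10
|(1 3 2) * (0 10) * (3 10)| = 5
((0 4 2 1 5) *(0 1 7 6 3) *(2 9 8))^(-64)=(9)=((0 4 9 8 2 7 6 3)(1 5))^(-64)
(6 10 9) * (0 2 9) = (0 2 9 6 10) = [2, 1, 9, 3, 4, 5, 10, 7, 8, 6, 0]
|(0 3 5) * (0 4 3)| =|(3 5 4)| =3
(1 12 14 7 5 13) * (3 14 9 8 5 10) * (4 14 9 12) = (1 4 14 7 10 3 9 8 5 13) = [0, 4, 2, 9, 14, 13, 6, 10, 5, 8, 3, 11, 12, 1, 7]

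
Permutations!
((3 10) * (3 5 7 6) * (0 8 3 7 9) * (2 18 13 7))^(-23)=((0 8 3 10 5 9)(2 18 13 7 6))^(-23)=(0 8 3 10 5 9)(2 13 6 18 7)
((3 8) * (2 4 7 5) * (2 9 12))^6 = (12)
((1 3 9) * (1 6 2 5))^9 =(1 6)(2 3)(5 9)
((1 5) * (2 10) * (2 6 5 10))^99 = ((1 10 6 5))^99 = (1 5 6 10)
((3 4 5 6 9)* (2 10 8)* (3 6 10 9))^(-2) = ((2 9 6 3 4 5 10 8))^(-2) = (2 10 4 6)(3 9 8 5)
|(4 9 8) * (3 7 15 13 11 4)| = 8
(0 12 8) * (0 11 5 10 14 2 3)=(0 12 8 11 5 10 14 2 3)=[12, 1, 3, 0, 4, 10, 6, 7, 11, 9, 14, 5, 8, 13, 2]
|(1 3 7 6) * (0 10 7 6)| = 3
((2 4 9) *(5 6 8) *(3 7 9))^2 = ((2 4 3 7 9)(5 6 8))^2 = (2 3 9 4 7)(5 8 6)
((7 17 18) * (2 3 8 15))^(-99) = (18)(2 3 8 15)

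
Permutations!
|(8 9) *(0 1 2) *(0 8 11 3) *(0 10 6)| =|(0 1 2 8 9 11 3 10 6)| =9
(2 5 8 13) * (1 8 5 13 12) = (1 8 12)(2 13) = [0, 8, 13, 3, 4, 5, 6, 7, 12, 9, 10, 11, 1, 2]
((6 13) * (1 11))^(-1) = (1 11)(6 13)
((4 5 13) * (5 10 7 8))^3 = (4 8)(5 10)(7 13)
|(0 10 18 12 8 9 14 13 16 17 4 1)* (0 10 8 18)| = 10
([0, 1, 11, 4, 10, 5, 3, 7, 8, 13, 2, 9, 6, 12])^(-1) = [0, 1, 10, 6, 3, 5, 12, 7, 8, 11, 4, 2, 13, 9]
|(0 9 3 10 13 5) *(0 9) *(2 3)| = 6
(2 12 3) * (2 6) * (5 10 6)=[0, 1, 12, 5, 4, 10, 2, 7, 8, 9, 6, 11, 3]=(2 12 3 5 10 6)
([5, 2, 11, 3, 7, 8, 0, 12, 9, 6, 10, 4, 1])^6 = (12)(0 5 8 9 6)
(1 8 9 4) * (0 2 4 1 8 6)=(0 2 4 8 9 1 6)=[2, 6, 4, 3, 8, 5, 0, 7, 9, 1]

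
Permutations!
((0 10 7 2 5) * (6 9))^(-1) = (0 5 2 7 10)(6 9)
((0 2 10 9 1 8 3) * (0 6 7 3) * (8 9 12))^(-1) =(0 8 12 10 2)(1 9)(3 7 6)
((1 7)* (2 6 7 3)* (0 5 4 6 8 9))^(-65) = ((0 5 4 6 7 1 3 2 8 9))^(-65) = (0 1)(2 4)(3 5)(6 8)(7 9)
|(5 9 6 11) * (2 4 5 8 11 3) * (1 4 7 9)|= 30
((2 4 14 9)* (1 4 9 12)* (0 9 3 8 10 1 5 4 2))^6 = (1 2 3 8 10)(4 12)(5 14)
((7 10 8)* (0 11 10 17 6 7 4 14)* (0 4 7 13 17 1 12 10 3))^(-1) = ((0 11 3)(1 12 10 8 7)(4 14)(6 13 17))^(-1) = (0 3 11)(1 7 8 10 12)(4 14)(6 17 13)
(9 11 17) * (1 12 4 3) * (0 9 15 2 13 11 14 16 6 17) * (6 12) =(0 9 14 16 12 4 3 1 6 17 15 2 13 11) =[9, 6, 13, 1, 3, 5, 17, 7, 8, 14, 10, 0, 4, 11, 16, 2, 12, 15]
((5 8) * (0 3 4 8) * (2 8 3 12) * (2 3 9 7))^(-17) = (0 12 3 4 9 7 2 8 5)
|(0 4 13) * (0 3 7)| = 5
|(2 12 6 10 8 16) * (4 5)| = |(2 12 6 10 8 16)(4 5)| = 6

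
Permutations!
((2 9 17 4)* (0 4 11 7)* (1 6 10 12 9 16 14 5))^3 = (0 16 1 12 11 4 14 6 9 7 2 5 10 17)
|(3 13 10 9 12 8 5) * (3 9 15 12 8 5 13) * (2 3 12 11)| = 10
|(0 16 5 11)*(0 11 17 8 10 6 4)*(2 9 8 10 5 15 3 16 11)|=|(0 11 2 9 8 5 17 10 6 4)(3 16 15)|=30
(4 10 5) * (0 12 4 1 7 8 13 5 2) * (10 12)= (0 10 2)(1 7 8 13 5)(4 12)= [10, 7, 0, 3, 12, 1, 6, 8, 13, 9, 2, 11, 4, 5]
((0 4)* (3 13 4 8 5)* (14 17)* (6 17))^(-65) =(0 8 5 3 13 4)(6 17 14) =((0 8 5 3 13 4)(6 17 14))^(-65)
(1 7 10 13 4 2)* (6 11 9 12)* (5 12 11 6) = (1 7 10 13 4 2)(5 12)(9 11) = [0, 7, 1, 3, 2, 12, 6, 10, 8, 11, 13, 9, 5, 4]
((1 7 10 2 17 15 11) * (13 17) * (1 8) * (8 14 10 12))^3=(1 8 12 7)(2 15 10 17 14 13 11)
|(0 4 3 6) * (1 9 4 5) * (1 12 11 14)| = |(0 5 12 11 14 1 9 4 3 6)| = 10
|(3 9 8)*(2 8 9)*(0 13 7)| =3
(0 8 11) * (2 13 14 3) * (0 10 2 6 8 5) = (0 5)(2 13 14 3 6 8 11 10) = [5, 1, 13, 6, 4, 0, 8, 7, 11, 9, 2, 10, 12, 14, 3]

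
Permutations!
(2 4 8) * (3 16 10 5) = [0, 1, 4, 16, 8, 3, 6, 7, 2, 9, 5, 11, 12, 13, 14, 15, 10] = (2 4 8)(3 16 10 5)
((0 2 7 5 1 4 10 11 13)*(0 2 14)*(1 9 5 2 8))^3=(0 14)(1 11)(2 7)(4 13)(5 9)(8 10)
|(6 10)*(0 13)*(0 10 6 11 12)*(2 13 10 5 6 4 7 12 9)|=|(0 10 11 9 2 13 5 6 4 7 12)|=11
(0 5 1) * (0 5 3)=(0 3)(1 5)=[3, 5, 2, 0, 4, 1]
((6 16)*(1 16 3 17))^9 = (1 17 3 6 16)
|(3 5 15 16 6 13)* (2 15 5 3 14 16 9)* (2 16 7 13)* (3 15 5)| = 21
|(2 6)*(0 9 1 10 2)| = 6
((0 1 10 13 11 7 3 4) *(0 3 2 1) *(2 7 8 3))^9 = ((1 10 13 11 8 3 4 2))^9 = (1 10 13 11 8 3 4 2)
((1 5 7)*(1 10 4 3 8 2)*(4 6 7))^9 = ((1 5 4 3 8 2)(6 7 10))^9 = (10)(1 3)(2 4)(5 8)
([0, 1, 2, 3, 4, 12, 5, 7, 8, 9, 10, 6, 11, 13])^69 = [0, 1, 2, 3, 4, 12, 5, 7, 8, 9, 10, 6, 11, 13]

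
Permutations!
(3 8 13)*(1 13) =(1 13 3 8) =[0, 13, 2, 8, 4, 5, 6, 7, 1, 9, 10, 11, 12, 3]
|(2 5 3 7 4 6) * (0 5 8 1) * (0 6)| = 20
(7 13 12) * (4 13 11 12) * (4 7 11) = (4 13 7)(11 12) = [0, 1, 2, 3, 13, 5, 6, 4, 8, 9, 10, 12, 11, 7]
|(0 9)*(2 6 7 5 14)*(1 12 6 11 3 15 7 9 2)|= |(0 2 11 3 15 7 5 14 1 12 6 9)|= 12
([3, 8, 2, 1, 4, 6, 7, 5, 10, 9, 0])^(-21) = [10, 3, 2, 0, 4, 5, 6, 7, 1, 9, 8]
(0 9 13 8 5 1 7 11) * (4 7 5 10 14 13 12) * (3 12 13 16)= (0 9 13 8 10 14 16 3 12 4 7 11)(1 5)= [9, 5, 2, 12, 7, 1, 6, 11, 10, 13, 14, 0, 4, 8, 16, 15, 3]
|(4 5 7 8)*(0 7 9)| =|(0 7 8 4 5 9)| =6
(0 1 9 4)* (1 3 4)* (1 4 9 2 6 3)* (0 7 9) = (0 1 2 6 3)(4 7 9) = [1, 2, 6, 0, 7, 5, 3, 9, 8, 4]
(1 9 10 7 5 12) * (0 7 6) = [7, 9, 2, 3, 4, 12, 0, 5, 8, 10, 6, 11, 1] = (0 7 5 12 1 9 10 6)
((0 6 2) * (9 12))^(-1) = (0 2 6)(9 12)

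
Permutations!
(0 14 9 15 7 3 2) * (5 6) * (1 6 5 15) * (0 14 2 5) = (0 2 14 9 1 6 15 7 3 5) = [2, 6, 14, 5, 4, 0, 15, 3, 8, 1, 10, 11, 12, 13, 9, 7]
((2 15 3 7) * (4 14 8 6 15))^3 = (2 8 3 4 6 7 14 15)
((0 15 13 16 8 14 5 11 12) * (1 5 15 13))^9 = (0 12 11 5 1 15 14 8 16 13)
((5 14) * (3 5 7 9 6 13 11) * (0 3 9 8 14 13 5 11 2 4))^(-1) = ((0 3 11 9 6 5 13 2 4)(7 8 14))^(-1) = (0 4 2 13 5 6 9 11 3)(7 14 8)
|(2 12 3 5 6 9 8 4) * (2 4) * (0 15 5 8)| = |(0 15 5 6 9)(2 12 3 8)| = 20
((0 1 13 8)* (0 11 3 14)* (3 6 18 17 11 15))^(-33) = (0 13 15 14 1 8 3)(6 11 17 18)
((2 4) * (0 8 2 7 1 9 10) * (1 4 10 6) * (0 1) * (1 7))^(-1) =((0 8 2 10 7 4 1 9 6))^(-1) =(0 6 9 1 4 7 10 2 8)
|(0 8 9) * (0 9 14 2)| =4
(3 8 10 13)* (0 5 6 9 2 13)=(0 5 6 9 2 13 3 8 10)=[5, 1, 13, 8, 4, 6, 9, 7, 10, 2, 0, 11, 12, 3]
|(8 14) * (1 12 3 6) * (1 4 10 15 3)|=10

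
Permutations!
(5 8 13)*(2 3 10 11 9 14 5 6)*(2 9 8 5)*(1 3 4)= (1 3 10 11 8 13 6 9 14 2 4)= [0, 3, 4, 10, 1, 5, 9, 7, 13, 14, 11, 8, 12, 6, 2]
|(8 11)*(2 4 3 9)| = 4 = |(2 4 3 9)(8 11)|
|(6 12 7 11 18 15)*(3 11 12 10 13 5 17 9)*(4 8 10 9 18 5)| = 8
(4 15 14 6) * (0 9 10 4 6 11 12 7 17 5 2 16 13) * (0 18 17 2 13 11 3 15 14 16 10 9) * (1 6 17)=[0, 6, 10, 15, 14, 13, 17, 2, 8, 9, 4, 12, 7, 18, 3, 16, 11, 5, 1]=(1 6 17 5 13 18)(2 10 4 14 3 15 16 11 12 7)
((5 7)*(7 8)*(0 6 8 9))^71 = (0 9 5 7 8 6)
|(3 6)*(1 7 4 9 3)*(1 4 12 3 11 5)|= |(1 7 12 3 6 4 9 11 5)|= 9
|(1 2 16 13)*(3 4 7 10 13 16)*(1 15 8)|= |(16)(1 2 3 4 7 10 13 15 8)|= 9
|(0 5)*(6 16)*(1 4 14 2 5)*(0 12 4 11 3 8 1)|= 20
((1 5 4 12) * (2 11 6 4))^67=(1 6 5 4 2 12 11)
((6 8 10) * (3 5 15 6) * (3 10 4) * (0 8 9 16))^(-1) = ((0 8 4 3 5 15 6 9 16))^(-1) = (0 16 9 6 15 5 3 4 8)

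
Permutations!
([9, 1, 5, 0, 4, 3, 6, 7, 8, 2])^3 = [5, 1, 0, 2, 4, 9, 6, 7, 8, 3]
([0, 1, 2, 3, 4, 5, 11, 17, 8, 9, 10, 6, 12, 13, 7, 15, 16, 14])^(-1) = (6 11)(7 14 17)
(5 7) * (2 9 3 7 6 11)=[0, 1, 9, 7, 4, 6, 11, 5, 8, 3, 10, 2]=(2 9 3 7 5 6 11)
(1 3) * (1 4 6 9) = (1 3 4 6 9) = [0, 3, 2, 4, 6, 5, 9, 7, 8, 1]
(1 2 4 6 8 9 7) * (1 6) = (1 2 4)(6 8 9 7) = [0, 2, 4, 3, 1, 5, 8, 6, 9, 7]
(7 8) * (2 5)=(2 5)(7 8)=[0, 1, 5, 3, 4, 2, 6, 8, 7]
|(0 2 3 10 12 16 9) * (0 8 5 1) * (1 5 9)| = 14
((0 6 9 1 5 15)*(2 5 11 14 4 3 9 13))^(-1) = ((0 6 13 2 5 15)(1 11 14 4 3 9))^(-1) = (0 15 5 2 13 6)(1 9 3 4 14 11)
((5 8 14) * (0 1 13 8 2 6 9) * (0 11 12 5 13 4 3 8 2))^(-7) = (0 13 5 14 12 8 11 3 9 4 6 1 2)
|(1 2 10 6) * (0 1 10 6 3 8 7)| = 8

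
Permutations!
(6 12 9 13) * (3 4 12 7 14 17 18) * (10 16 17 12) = (3 4 10 16 17 18)(6 7 14 12 9 13) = [0, 1, 2, 4, 10, 5, 7, 14, 8, 13, 16, 11, 9, 6, 12, 15, 17, 18, 3]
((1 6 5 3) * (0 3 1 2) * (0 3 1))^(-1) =(0 5 6 1)(2 3)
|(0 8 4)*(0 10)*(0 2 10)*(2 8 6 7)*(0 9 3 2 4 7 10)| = |(0 6 10 8 7 4 9 3 2)| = 9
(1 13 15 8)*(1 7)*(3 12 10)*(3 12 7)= (1 13 15 8 3 7)(10 12)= [0, 13, 2, 7, 4, 5, 6, 1, 3, 9, 12, 11, 10, 15, 14, 8]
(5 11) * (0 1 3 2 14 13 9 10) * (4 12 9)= (0 1 3 2 14 13 4 12 9 10)(5 11)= [1, 3, 14, 2, 12, 11, 6, 7, 8, 10, 0, 5, 9, 4, 13]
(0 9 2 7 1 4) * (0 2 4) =(0 9 4 2 7 1) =[9, 0, 7, 3, 2, 5, 6, 1, 8, 4]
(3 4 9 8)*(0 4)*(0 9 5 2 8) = (0 4 5 2 8 3 9) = [4, 1, 8, 9, 5, 2, 6, 7, 3, 0]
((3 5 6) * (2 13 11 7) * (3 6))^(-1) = (2 7 11 13)(3 5)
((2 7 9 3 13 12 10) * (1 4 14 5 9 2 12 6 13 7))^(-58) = (1 7 9 14)(2 3 5 4)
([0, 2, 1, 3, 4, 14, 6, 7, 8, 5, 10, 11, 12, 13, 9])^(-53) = [0, 2, 1, 3, 4, 14, 6, 7, 8, 5, 10, 11, 12, 13, 9]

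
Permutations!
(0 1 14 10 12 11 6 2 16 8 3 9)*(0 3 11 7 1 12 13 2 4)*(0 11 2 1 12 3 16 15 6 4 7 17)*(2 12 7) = (0 3 9 16 8 12 17)(1 14 10 13)(2 15 6)(4 11) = [3, 14, 15, 9, 11, 5, 2, 7, 12, 16, 13, 4, 17, 1, 10, 6, 8, 0]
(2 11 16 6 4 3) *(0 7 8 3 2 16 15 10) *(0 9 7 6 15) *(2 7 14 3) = (0 6 4 7 8 2 11)(3 16 15 10 9 14) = [6, 1, 11, 16, 7, 5, 4, 8, 2, 14, 9, 0, 12, 13, 3, 10, 15]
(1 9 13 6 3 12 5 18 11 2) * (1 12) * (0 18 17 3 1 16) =(0 18 11 2 12 5 17 3 16)(1 9 13 6) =[18, 9, 12, 16, 4, 17, 1, 7, 8, 13, 10, 2, 5, 6, 14, 15, 0, 3, 11]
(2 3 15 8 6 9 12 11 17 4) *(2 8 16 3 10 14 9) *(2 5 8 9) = (2 10 14)(3 15 16)(4 9 12 11 17)(5 8 6) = [0, 1, 10, 15, 9, 8, 5, 7, 6, 12, 14, 17, 11, 13, 2, 16, 3, 4]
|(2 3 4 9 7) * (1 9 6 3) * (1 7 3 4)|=|(1 9 3)(2 7)(4 6)|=6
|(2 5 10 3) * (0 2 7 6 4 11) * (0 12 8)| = 11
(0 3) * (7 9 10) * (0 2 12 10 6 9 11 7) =[3, 1, 12, 2, 4, 5, 9, 11, 8, 6, 0, 7, 10] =(0 3 2 12 10)(6 9)(7 11)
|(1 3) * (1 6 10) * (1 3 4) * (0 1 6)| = 6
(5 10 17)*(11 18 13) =(5 10 17)(11 18 13) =[0, 1, 2, 3, 4, 10, 6, 7, 8, 9, 17, 18, 12, 11, 14, 15, 16, 5, 13]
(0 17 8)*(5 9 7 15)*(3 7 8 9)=(0 17 9 8)(3 7 15 5)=[17, 1, 2, 7, 4, 3, 6, 15, 0, 8, 10, 11, 12, 13, 14, 5, 16, 9]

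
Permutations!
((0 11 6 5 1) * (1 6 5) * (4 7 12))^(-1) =(0 1 6 5 11)(4 12 7)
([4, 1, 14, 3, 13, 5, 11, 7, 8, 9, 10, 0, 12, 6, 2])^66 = (14)(0 4 13 6 11)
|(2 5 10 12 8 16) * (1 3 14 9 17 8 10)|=|(1 3 14 9 17 8 16 2 5)(10 12)|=18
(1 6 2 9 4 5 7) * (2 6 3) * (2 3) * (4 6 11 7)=(1 2 9 6 11 7)(4 5)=[0, 2, 9, 3, 5, 4, 11, 1, 8, 6, 10, 7]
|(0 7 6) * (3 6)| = 4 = |(0 7 3 6)|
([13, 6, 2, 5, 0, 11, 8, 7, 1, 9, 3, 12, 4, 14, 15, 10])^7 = [11, 6, 2, 14, 5, 15, 8, 7, 1, 9, 13, 10, 3, 12, 4, 0]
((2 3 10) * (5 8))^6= ((2 3 10)(5 8))^6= (10)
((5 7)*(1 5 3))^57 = (1 5 7 3) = ((1 5 7 3))^57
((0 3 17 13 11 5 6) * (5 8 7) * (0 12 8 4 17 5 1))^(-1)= ((0 3 5 6 12 8 7 1)(4 17 13 11))^(-1)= (0 1 7 8 12 6 5 3)(4 11 13 17)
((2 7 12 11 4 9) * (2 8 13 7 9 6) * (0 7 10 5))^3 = ((0 7 12 11 4 6 2 9 8 13 10 5))^3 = (0 11 2 13)(4 9 10 7)(5 12 6 8)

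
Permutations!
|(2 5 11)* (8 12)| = |(2 5 11)(8 12)| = 6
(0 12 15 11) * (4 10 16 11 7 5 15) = (0 12 4 10 16 11)(5 15 7) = [12, 1, 2, 3, 10, 15, 6, 5, 8, 9, 16, 0, 4, 13, 14, 7, 11]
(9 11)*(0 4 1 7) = (0 4 1 7)(9 11) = [4, 7, 2, 3, 1, 5, 6, 0, 8, 11, 10, 9]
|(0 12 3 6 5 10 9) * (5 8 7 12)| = |(0 5 10 9)(3 6 8 7 12)| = 20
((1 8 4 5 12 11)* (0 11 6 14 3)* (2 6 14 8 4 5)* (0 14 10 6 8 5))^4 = (14)(0 2 1)(4 11 8)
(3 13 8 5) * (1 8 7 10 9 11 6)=[0, 8, 2, 13, 4, 3, 1, 10, 5, 11, 9, 6, 12, 7]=(1 8 5 3 13 7 10 9 11 6)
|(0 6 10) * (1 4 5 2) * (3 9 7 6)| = |(0 3 9 7 6 10)(1 4 5 2)| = 12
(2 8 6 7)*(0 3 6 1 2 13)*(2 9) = (0 3 6 7 13)(1 9 2 8) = [3, 9, 8, 6, 4, 5, 7, 13, 1, 2, 10, 11, 12, 0]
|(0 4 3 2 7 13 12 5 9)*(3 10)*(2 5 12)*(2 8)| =|(0 4 10 3 5 9)(2 7 13 8)| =12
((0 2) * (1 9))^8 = (9)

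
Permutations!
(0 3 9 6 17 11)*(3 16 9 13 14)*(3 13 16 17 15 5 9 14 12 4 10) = (0 17 11)(3 16 14 13 12 4 10)(5 9 6 15) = [17, 1, 2, 16, 10, 9, 15, 7, 8, 6, 3, 0, 4, 12, 13, 5, 14, 11]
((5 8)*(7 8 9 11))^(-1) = ((5 9 11 7 8))^(-1) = (5 8 7 11 9)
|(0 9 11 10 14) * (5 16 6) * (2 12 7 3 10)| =|(0 9 11 2 12 7 3 10 14)(5 16 6)| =9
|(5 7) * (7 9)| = 3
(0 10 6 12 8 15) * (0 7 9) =(0 10 6 12 8 15 7 9) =[10, 1, 2, 3, 4, 5, 12, 9, 15, 0, 6, 11, 8, 13, 14, 7]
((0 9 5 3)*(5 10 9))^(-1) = (0 3 5)(9 10)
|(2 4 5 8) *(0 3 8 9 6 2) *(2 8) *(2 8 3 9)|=|(0 9 6 3 8)(2 4 5)|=15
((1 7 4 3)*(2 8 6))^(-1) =(1 3 4 7)(2 6 8)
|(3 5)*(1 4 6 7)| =4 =|(1 4 6 7)(3 5)|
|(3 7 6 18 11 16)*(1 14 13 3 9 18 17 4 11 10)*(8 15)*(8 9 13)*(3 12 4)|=|(1 14 8 15 9 18 10)(3 7 6 17)(4 11 16 13 12)|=140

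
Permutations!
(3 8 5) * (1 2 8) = (1 2 8 5 3) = [0, 2, 8, 1, 4, 3, 6, 7, 5]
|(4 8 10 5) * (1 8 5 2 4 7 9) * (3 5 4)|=8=|(1 8 10 2 3 5 7 9)|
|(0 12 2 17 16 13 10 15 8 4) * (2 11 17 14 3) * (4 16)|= |(0 12 11 17 4)(2 14 3)(8 16 13 10 15)|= 15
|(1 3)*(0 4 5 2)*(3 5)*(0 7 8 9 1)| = |(0 4 3)(1 5 2 7 8 9)| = 6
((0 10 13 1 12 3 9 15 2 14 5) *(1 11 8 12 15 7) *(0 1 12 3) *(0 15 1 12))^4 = (0 8)(2 15 12 5 14)(3 10)(7 11)(9 13)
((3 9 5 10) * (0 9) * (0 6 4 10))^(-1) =((0 9 5)(3 6 4 10))^(-1) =(0 5 9)(3 10 4 6)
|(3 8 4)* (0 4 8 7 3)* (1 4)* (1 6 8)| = |(0 6 8 1 4)(3 7)| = 10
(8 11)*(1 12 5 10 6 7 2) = (1 12 5 10 6 7 2)(8 11) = [0, 12, 1, 3, 4, 10, 7, 2, 11, 9, 6, 8, 5]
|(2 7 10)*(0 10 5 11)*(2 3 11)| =|(0 10 3 11)(2 7 5)| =12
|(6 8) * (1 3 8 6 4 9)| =|(1 3 8 4 9)| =5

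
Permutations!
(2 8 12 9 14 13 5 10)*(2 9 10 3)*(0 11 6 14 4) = (0 11 6 14 13 5 3 2 8 12 10 9 4) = [11, 1, 8, 2, 0, 3, 14, 7, 12, 4, 9, 6, 10, 5, 13]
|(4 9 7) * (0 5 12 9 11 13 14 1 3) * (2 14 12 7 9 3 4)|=|(0 5 7 2 14 1 4 11 13 12 3)|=11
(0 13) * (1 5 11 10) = (0 13)(1 5 11 10) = [13, 5, 2, 3, 4, 11, 6, 7, 8, 9, 1, 10, 12, 0]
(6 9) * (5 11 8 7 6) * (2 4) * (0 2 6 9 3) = [2, 1, 4, 0, 6, 11, 3, 9, 7, 5, 10, 8] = (0 2 4 6 3)(5 11 8 7 9)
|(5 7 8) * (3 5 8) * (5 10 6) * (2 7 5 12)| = 6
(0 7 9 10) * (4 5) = (0 7 9 10)(4 5) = [7, 1, 2, 3, 5, 4, 6, 9, 8, 10, 0]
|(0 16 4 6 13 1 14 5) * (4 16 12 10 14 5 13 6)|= 7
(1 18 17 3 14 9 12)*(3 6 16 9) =[0, 18, 2, 14, 4, 5, 16, 7, 8, 12, 10, 11, 1, 13, 3, 15, 9, 6, 17] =(1 18 17 6 16 9 12)(3 14)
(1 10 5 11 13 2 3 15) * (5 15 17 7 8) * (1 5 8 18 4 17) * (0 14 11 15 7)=(0 14 11 13 2 3 1 10 7 18 4 17)(5 15)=[14, 10, 3, 1, 17, 15, 6, 18, 8, 9, 7, 13, 12, 2, 11, 5, 16, 0, 4]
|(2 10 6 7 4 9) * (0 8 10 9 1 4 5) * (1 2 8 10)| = |(0 10 6 7 5)(1 4 2 9 8)| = 5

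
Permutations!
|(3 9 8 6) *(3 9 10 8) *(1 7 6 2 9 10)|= |(1 7 6 10 8 2 9 3)|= 8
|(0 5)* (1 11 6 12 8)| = 10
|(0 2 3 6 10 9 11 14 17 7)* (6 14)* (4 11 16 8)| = 42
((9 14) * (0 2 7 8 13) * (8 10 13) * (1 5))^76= (14)(0 2 7 10 13)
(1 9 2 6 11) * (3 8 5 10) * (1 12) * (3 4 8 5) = (1 9 2 6 11 12)(3 5 10 4 8) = [0, 9, 6, 5, 8, 10, 11, 7, 3, 2, 4, 12, 1]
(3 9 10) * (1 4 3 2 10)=(1 4 3 9)(2 10)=[0, 4, 10, 9, 3, 5, 6, 7, 8, 1, 2]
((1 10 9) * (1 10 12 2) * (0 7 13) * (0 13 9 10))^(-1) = ((13)(0 7 9)(1 12 2))^(-1) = (13)(0 9 7)(1 2 12)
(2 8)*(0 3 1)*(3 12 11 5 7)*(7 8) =(0 12 11 5 8 2 7 3 1) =[12, 0, 7, 1, 4, 8, 6, 3, 2, 9, 10, 5, 11]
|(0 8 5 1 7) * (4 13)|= |(0 8 5 1 7)(4 13)|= 10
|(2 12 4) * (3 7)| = 6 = |(2 12 4)(3 7)|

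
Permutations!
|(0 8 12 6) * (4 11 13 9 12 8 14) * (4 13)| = 6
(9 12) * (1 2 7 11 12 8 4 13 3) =(1 2 7 11 12 9 8 4 13 3) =[0, 2, 7, 1, 13, 5, 6, 11, 4, 8, 10, 12, 9, 3]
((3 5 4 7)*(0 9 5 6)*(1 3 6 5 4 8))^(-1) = (0 6 7 4 9)(1 8 5 3) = ((0 9 4 7 6)(1 3 5 8))^(-1)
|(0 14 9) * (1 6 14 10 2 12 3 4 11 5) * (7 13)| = 12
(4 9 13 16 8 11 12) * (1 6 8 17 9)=[0, 6, 2, 3, 1, 5, 8, 7, 11, 13, 10, 12, 4, 16, 14, 15, 17, 9]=(1 6 8 11 12 4)(9 13 16 17)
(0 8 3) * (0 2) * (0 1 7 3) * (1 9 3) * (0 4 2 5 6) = (0 8 4 2 9 3 5 6)(1 7) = [8, 7, 9, 5, 2, 6, 0, 1, 4, 3]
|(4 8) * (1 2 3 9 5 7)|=|(1 2 3 9 5 7)(4 8)|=6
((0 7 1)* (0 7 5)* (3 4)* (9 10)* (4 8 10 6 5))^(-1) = (0 5 6 9 10 8 3 4)(1 7)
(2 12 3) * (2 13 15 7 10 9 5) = (2 12 3 13 15 7 10 9 5) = [0, 1, 12, 13, 4, 2, 6, 10, 8, 5, 9, 11, 3, 15, 14, 7]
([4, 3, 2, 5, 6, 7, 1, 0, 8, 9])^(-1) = (9)(0 7 5 3 1 6 4)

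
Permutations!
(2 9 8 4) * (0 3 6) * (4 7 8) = (0 3 6)(2 9 4)(7 8) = [3, 1, 9, 6, 2, 5, 0, 8, 7, 4]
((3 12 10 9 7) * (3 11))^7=(3 12 10 9 7 11)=((3 12 10 9 7 11))^7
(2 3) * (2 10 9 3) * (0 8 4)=(0 8 4)(3 10 9)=[8, 1, 2, 10, 0, 5, 6, 7, 4, 3, 9]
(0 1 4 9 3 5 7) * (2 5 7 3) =[1, 4, 5, 7, 9, 3, 6, 0, 8, 2] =(0 1 4 9 2 5 3 7)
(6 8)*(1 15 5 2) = (1 15 5 2)(6 8) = [0, 15, 1, 3, 4, 2, 8, 7, 6, 9, 10, 11, 12, 13, 14, 5]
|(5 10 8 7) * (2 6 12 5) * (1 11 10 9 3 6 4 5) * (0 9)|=|(0 9 3 6 12 1 11 10 8 7 2 4 5)|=13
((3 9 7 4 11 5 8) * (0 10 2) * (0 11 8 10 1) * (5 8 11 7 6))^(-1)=(0 1)(2 10 5 6 9 3 8 11 4 7)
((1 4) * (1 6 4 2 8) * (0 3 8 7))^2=(0 8 2)(1 7 3)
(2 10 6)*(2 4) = (2 10 6 4) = [0, 1, 10, 3, 2, 5, 4, 7, 8, 9, 6]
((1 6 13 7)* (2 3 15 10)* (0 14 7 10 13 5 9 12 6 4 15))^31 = (0 14 7 1 4 15 13 10 2 3)(5 6 12 9)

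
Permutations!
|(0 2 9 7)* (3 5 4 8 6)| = |(0 2 9 7)(3 5 4 8 6)| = 20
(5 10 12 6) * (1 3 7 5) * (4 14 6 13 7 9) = (1 3 9 4 14 6)(5 10 12 13 7) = [0, 3, 2, 9, 14, 10, 1, 5, 8, 4, 12, 11, 13, 7, 6]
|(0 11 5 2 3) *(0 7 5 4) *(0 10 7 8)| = 9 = |(0 11 4 10 7 5 2 3 8)|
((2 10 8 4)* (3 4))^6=(2 10 8 3 4)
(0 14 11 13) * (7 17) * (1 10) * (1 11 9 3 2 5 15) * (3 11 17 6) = (0 14 9 11 13)(1 10 17 7 6 3 2 5 15) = [14, 10, 5, 2, 4, 15, 3, 6, 8, 11, 17, 13, 12, 0, 9, 1, 16, 7]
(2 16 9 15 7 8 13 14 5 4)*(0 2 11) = (0 2 16 9 15 7 8 13 14 5 4 11) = [2, 1, 16, 3, 11, 4, 6, 8, 13, 15, 10, 0, 12, 14, 5, 7, 9]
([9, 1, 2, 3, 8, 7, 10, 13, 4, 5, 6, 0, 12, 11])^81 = [7, 1, 2, 3, 8, 11, 10, 0, 4, 13, 6, 5, 12, 9]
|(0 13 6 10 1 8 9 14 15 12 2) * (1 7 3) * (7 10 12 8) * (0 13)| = |(1 7 3)(2 13 6 12)(8 9 14 15)| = 12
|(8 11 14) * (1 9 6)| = 3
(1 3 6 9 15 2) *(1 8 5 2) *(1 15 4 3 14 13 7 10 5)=(15)(1 14 13 7 10 5 2 8)(3 6 9 4)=[0, 14, 8, 6, 3, 2, 9, 10, 1, 4, 5, 11, 12, 7, 13, 15]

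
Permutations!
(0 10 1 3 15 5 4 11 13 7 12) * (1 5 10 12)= (0 12)(1 3 15 10 5 4 11 13 7)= [12, 3, 2, 15, 11, 4, 6, 1, 8, 9, 5, 13, 0, 7, 14, 10]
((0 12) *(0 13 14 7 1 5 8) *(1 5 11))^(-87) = ((0 12 13 14 7 5 8)(1 11))^(-87) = (0 7 12 5 13 8 14)(1 11)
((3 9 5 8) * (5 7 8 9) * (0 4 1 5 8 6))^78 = (0 4 1 5 9 7 6)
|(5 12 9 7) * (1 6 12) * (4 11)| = |(1 6 12 9 7 5)(4 11)| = 6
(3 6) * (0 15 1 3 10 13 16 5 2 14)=(0 15 1 3 6 10 13 16 5 2 14)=[15, 3, 14, 6, 4, 2, 10, 7, 8, 9, 13, 11, 12, 16, 0, 1, 5]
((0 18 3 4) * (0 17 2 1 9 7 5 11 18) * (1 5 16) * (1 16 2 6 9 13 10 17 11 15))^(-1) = ((1 13 10 17 6 9 7 2 5 15)(3 4 11 18))^(-1) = (1 15 5 2 7 9 6 17 10 13)(3 18 11 4)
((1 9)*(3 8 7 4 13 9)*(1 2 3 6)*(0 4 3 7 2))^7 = (0 9 13 4)(1 6)(2 8 3 7)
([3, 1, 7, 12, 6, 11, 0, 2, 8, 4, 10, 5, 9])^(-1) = (0 6 4 9 12 3)(2 7)(5 11)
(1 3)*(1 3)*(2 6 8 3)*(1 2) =[0, 2, 6, 1, 4, 5, 8, 7, 3] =(1 2 6 8 3)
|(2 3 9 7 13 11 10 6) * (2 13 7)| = 12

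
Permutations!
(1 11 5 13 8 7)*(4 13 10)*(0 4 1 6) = (0 4 13 8 7 6)(1 11 5 10) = [4, 11, 2, 3, 13, 10, 0, 6, 7, 9, 1, 5, 12, 8]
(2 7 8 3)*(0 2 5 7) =[2, 1, 0, 5, 4, 7, 6, 8, 3] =(0 2)(3 5 7 8)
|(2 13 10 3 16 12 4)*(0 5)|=14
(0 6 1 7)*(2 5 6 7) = (0 7)(1 2 5 6) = [7, 2, 5, 3, 4, 6, 1, 0]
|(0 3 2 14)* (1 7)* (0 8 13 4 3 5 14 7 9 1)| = 18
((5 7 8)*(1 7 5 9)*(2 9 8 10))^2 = ((1 7 10 2 9))^2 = (1 10 9 7 2)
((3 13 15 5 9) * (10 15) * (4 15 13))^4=((3 4 15 5 9)(10 13))^4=(3 9 5 15 4)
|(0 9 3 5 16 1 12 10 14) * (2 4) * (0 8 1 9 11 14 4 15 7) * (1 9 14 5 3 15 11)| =|(0 1 12 10 4 2 11 5 16 14 8 9 15 7)| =14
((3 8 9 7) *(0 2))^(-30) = ((0 2)(3 8 9 7))^(-30) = (3 9)(7 8)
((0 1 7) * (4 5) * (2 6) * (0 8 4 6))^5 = ((0 1 7 8 4 5 6 2))^5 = (0 5 7 2 4 1 6 8)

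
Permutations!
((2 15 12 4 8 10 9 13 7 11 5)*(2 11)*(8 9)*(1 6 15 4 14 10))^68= ((1 6 15 12 14 10 8)(2 4 9 13 7)(5 11))^68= (1 10 12 6 8 14 15)(2 13 4 7 9)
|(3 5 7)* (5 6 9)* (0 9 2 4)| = |(0 9 5 7 3 6 2 4)| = 8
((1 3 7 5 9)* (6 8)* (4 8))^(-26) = (1 9 5 7 3)(4 8 6)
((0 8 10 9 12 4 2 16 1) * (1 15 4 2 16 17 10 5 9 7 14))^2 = (0 5 12 17 7 1 8 9 2 10 14)(4 15 16) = ((0 8 5 9 12 2 17 10 7 14 1)(4 16 15))^2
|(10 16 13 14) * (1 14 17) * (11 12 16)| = 8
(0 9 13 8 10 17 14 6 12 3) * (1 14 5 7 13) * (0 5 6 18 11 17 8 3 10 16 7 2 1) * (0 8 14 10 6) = [9, 10, 1, 5, 4, 2, 12, 13, 16, 8, 14, 17, 6, 3, 18, 15, 7, 0, 11] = (0 9 8 16 7 13 3 5 2 1 10 14 18 11 17)(6 12)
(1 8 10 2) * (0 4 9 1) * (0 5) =(0 4 9 1 8 10 2 5) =[4, 8, 5, 3, 9, 0, 6, 7, 10, 1, 2]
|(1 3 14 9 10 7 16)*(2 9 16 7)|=12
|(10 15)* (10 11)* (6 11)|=4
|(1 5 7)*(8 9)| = |(1 5 7)(8 9)| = 6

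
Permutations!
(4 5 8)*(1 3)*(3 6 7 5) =(1 6 7 5 8 4 3) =[0, 6, 2, 1, 3, 8, 7, 5, 4]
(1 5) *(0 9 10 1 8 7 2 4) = (0 9 10 1 5 8 7 2 4) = [9, 5, 4, 3, 0, 8, 6, 2, 7, 10, 1]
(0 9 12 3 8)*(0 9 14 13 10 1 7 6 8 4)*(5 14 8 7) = [8, 5, 2, 4, 0, 14, 7, 6, 9, 12, 1, 11, 3, 10, 13] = (0 8 9 12 3 4)(1 5 14 13 10)(6 7)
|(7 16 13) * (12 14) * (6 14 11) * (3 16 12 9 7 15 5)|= |(3 16 13 15 5)(6 14 9 7 12 11)|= 30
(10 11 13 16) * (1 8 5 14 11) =[0, 8, 2, 3, 4, 14, 6, 7, 5, 9, 1, 13, 12, 16, 11, 15, 10] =(1 8 5 14 11 13 16 10)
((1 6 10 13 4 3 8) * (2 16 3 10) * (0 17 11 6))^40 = (0 2 1 6 8 11 3 17 16)(4 10 13)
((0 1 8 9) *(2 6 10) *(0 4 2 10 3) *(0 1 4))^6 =((10)(0 4 2 6 3 1 8 9))^6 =(10)(0 8 3 2)(1 6 4 9)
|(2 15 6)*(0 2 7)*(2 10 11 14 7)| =15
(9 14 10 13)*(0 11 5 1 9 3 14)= [11, 9, 2, 14, 4, 1, 6, 7, 8, 0, 13, 5, 12, 3, 10]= (0 11 5 1 9)(3 14 10 13)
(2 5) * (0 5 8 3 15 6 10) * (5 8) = (0 8 3 15 6 10)(2 5) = [8, 1, 5, 15, 4, 2, 10, 7, 3, 9, 0, 11, 12, 13, 14, 6]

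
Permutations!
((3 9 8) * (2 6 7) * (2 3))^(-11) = ((2 6 7 3 9 8))^(-11) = (2 6 7 3 9 8)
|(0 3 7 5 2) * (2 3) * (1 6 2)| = |(0 1 6 2)(3 7 5)| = 12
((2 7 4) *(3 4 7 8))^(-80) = (8)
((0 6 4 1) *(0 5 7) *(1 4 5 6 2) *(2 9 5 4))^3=(0 7 5 9)(1 2 4 6)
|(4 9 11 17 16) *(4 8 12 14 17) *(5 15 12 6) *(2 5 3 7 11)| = 14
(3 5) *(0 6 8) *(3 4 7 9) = (0 6 8)(3 5 4 7 9) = [6, 1, 2, 5, 7, 4, 8, 9, 0, 3]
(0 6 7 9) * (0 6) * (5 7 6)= (5 7 9)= [0, 1, 2, 3, 4, 7, 6, 9, 8, 5]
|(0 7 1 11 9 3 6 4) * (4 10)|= 9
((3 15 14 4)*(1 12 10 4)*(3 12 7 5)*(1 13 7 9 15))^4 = (1 13)(3 14)(4 12 10)(5 15)(7 9)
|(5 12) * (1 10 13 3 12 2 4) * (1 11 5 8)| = |(1 10 13 3 12 8)(2 4 11 5)| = 12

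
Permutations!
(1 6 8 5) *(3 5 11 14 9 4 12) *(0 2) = (0 2)(1 6 8 11 14 9 4 12 3 5) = [2, 6, 0, 5, 12, 1, 8, 7, 11, 4, 10, 14, 3, 13, 9]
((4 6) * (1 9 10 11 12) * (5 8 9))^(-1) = (1 12 11 10 9 8 5)(4 6)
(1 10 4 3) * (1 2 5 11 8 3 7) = (1 10 4 7)(2 5 11 8 3) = [0, 10, 5, 2, 7, 11, 6, 1, 3, 9, 4, 8]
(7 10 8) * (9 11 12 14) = (7 10 8)(9 11 12 14) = [0, 1, 2, 3, 4, 5, 6, 10, 7, 11, 8, 12, 14, 13, 9]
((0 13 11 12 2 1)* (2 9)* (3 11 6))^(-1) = ((0 13 6 3 11 12 9 2 1))^(-1) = (0 1 2 9 12 11 3 6 13)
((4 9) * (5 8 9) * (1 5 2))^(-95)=((1 5 8 9 4 2))^(-95)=(1 5 8 9 4 2)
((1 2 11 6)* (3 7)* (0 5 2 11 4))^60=(11)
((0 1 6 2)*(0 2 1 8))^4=((0 8)(1 6))^4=(8)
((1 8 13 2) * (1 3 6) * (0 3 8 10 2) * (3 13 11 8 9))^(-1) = ((0 13)(1 10 2 9 3 6)(8 11))^(-1) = (0 13)(1 6 3 9 2 10)(8 11)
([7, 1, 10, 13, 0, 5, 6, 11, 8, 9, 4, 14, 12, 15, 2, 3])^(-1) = [4, 1, 14, 15, 10, 5, 6, 0, 8, 9, 2, 7, 12, 3, 11, 13]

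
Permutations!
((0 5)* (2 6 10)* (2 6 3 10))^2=((0 5)(2 3 10 6))^2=(2 10)(3 6)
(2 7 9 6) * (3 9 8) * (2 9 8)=[0, 1, 7, 8, 4, 5, 9, 2, 3, 6]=(2 7)(3 8)(6 9)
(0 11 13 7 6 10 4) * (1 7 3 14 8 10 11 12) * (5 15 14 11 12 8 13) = (0 8 10 4)(1 7 6 12)(3 11 5 15 14 13) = [8, 7, 2, 11, 0, 15, 12, 6, 10, 9, 4, 5, 1, 3, 13, 14]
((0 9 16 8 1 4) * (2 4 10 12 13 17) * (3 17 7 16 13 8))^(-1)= (0 4 2 17 3 16 7 13 9)(1 8 12 10)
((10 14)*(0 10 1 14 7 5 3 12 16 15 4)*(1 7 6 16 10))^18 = (0 12)(1 10)(3 4)(5 15)(6 14)(7 16)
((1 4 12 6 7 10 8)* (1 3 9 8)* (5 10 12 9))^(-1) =((1 4 9 8 3 5 10)(6 7 12))^(-1) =(1 10 5 3 8 9 4)(6 12 7)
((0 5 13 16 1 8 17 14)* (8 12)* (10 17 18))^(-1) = (0 14 17 10 18 8 12 1 16 13 5)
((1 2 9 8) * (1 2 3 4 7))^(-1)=(1 7 4 3)(2 8 9)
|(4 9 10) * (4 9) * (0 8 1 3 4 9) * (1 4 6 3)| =10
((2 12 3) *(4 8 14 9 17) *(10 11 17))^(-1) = ((2 12 3)(4 8 14 9 10 11 17))^(-1) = (2 3 12)(4 17 11 10 9 14 8)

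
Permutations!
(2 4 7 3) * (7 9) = (2 4 9 7 3) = [0, 1, 4, 2, 9, 5, 6, 3, 8, 7]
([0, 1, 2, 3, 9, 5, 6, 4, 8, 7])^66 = (9)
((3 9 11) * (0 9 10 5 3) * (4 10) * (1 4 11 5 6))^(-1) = (0 11 3 5 9)(1 6 10 4)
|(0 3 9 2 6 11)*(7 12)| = 6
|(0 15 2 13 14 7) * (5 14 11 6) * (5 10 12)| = 11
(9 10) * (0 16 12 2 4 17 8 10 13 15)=(0 16 12 2 4 17 8 10 9 13 15)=[16, 1, 4, 3, 17, 5, 6, 7, 10, 13, 9, 11, 2, 15, 14, 0, 12, 8]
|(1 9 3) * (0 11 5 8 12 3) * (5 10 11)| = 14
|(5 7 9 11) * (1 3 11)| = 6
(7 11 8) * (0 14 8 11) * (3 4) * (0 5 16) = (0 14 8 7 5 16)(3 4) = [14, 1, 2, 4, 3, 16, 6, 5, 7, 9, 10, 11, 12, 13, 8, 15, 0]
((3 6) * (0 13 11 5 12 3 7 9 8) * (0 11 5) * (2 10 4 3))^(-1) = (0 11 8 9 7 6 3 4 10 2 12 5 13)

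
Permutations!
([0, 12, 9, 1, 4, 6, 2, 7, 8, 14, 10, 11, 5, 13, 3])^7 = (1 3 14 9 2 6 5 12)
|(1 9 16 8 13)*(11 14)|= |(1 9 16 8 13)(11 14)|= 10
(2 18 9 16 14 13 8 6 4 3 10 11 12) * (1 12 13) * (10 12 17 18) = (1 17 18 9 16 14)(2 10 11 13 8 6 4 3 12) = [0, 17, 10, 12, 3, 5, 4, 7, 6, 16, 11, 13, 2, 8, 1, 15, 14, 18, 9]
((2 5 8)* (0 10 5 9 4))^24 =(0 8 4 5 9 10 2)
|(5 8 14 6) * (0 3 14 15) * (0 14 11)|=15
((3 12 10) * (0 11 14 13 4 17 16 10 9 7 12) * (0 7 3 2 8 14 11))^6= ((2 8 14 13 4 17 16 10)(3 7 12 9))^6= (2 16 4 14)(3 12)(7 9)(8 10 17 13)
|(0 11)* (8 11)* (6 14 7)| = |(0 8 11)(6 14 7)| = 3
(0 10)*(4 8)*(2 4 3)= (0 10)(2 4 8 3)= [10, 1, 4, 2, 8, 5, 6, 7, 3, 9, 0]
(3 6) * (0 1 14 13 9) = (0 1 14 13 9)(3 6) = [1, 14, 2, 6, 4, 5, 3, 7, 8, 0, 10, 11, 12, 9, 13]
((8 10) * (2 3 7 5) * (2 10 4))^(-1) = ((2 3 7 5 10 8 4))^(-1) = (2 4 8 10 5 7 3)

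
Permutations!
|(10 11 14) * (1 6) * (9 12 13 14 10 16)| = |(1 6)(9 12 13 14 16)(10 11)| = 10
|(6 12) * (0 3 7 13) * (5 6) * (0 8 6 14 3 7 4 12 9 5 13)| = 18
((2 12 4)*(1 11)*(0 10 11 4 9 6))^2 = (0 11 4 12 6 10 1 2 9)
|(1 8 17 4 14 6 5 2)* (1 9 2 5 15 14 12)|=|(1 8 17 4 12)(2 9)(6 15 14)|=30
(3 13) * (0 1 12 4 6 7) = (0 1 12 4 6 7)(3 13) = [1, 12, 2, 13, 6, 5, 7, 0, 8, 9, 10, 11, 4, 3]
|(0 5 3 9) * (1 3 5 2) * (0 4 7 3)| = |(0 2 1)(3 9 4 7)| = 12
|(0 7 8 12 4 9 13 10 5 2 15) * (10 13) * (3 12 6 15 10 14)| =|(0 7 8 6 15)(2 10 5)(3 12 4 9 14)| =15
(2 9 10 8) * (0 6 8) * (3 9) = (0 6 8 2 3 9 10) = [6, 1, 3, 9, 4, 5, 8, 7, 2, 10, 0]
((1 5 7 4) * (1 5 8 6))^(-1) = ((1 8 6)(4 5 7))^(-1) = (1 6 8)(4 7 5)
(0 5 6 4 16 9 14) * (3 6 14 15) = [5, 1, 2, 6, 16, 14, 4, 7, 8, 15, 10, 11, 12, 13, 0, 3, 9] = (0 5 14)(3 6 4 16 9 15)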